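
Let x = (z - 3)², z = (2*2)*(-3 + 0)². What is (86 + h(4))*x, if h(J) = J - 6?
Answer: 91476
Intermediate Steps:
h(J) = -6 + J
z = 36 (z = 4*(-3)² = 4*9 = 36)
x = 1089 (x = (36 - 3)² = 33² = 1089)
(86 + h(4))*x = (86 + (-6 + 4))*1089 = (86 - 2)*1089 = 84*1089 = 91476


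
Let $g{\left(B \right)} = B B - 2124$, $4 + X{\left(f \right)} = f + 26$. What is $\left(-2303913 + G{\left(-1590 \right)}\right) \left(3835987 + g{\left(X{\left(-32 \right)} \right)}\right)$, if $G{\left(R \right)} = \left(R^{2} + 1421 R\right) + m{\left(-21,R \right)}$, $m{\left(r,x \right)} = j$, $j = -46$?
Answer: $-7803069361787$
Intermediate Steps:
$X{\left(f \right)} = 22 + f$ ($X{\left(f \right)} = -4 + \left(f + 26\right) = -4 + \left(26 + f\right) = 22 + f$)
$m{\left(r,x \right)} = -46$
$G{\left(R \right)} = -46 + R^{2} + 1421 R$ ($G{\left(R \right)} = \left(R^{2} + 1421 R\right) - 46 = -46 + R^{2} + 1421 R$)
$g{\left(B \right)} = -2124 + B^{2}$ ($g{\left(B \right)} = B^{2} - 2124 = -2124 + B^{2}$)
$\left(-2303913 + G{\left(-1590 \right)}\right) \left(3835987 + g{\left(X{\left(-32 \right)} \right)}\right) = \left(-2303913 + \left(-46 + \left(-1590\right)^{2} + 1421 \left(-1590\right)\right)\right) \left(3835987 - \left(2124 - \left(22 - 32\right)^{2}\right)\right) = \left(-2303913 - -268664\right) \left(3835987 - \left(2124 - \left(-10\right)^{2}\right)\right) = \left(-2303913 + 268664\right) \left(3835987 + \left(-2124 + 100\right)\right) = - 2035249 \left(3835987 - 2024\right) = \left(-2035249\right) 3833963 = -7803069361787$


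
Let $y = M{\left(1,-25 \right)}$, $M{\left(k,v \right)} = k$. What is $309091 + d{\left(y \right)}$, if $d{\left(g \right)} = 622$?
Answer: $309713$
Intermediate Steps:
$y = 1$
$309091 + d{\left(y \right)} = 309091 + 622 = 309713$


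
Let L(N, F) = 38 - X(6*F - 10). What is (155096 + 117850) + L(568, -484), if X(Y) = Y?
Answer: 275898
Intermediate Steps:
L(N, F) = 48 - 6*F (L(N, F) = 38 - (6*F - 10) = 38 - (-10 + 6*F) = 38 + (10 - 6*F) = 48 - 6*F)
(155096 + 117850) + L(568, -484) = (155096 + 117850) + (48 - 6*(-484)) = 272946 + (48 + 2904) = 272946 + 2952 = 275898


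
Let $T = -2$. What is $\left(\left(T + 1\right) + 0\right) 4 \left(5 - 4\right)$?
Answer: $-4$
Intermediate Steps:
$\left(\left(T + 1\right) + 0\right) 4 \left(5 - 4\right) = \left(\left(-2 + 1\right) + 0\right) 4 \left(5 - 4\right) = \left(-1 + 0\right) 4 \cdot 1 = \left(-1\right) 4 \cdot 1 = \left(-4\right) 1 = -4$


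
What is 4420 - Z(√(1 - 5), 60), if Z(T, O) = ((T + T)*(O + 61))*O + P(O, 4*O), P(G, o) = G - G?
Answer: 4420 - 29040*I ≈ 4420.0 - 29040.0*I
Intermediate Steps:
P(G, o) = 0
Z(T, O) = 2*O*T*(61 + O) (Z(T, O) = ((T + T)*(O + 61))*O + 0 = ((2*T)*(61 + O))*O + 0 = (2*T*(61 + O))*O + 0 = 2*O*T*(61 + O) + 0 = 2*O*T*(61 + O))
4420 - Z(√(1 - 5), 60) = 4420 - 2*60*√(1 - 5)*(61 + 60) = 4420 - 2*60*√(-4)*121 = 4420 - 2*60*2*I*121 = 4420 - 29040*I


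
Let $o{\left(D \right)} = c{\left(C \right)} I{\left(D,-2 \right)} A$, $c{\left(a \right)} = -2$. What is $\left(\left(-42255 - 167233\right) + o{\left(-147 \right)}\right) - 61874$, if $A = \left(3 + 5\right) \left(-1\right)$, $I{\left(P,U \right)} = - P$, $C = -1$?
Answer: $-269010$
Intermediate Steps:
$A = -8$ ($A = 8 \left(-1\right) = -8$)
$o{\left(D \right)} = - 16 D$ ($o{\left(D \right)} = - 2 \left(- D\right) \left(-8\right) = 2 D \left(-8\right) = - 16 D$)
$\left(\left(-42255 - 167233\right) + o{\left(-147 \right)}\right) - 61874 = \left(\left(-42255 - 167233\right) - -2352\right) - 61874 = \left(\left(-42255 - 167233\right) + 2352\right) - 61874 = \left(-209488 + 2352\right) - 61874 = -207136 - 61874 = -269010$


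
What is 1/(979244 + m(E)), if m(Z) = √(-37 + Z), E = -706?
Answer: 979244/958918812279 - I*√743/958918812279 ≈ 1.0212e-6 - 2.8426e-11*I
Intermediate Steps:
1/(979244 + m(E)) = 1/(979244 + √(-37 - 706)) = 1/(979244 + √(-743)) = 1/(979244 + I*√743)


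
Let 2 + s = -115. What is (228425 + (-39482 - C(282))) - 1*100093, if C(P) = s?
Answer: 88967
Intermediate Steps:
s = -117 (s = -2 - 115 = -117)
C(P) = -117
(228425 + (-39482 - C(282))) - 1*100093 = (228425 + (-39482 - 1*(-117))) - 1*100093 = (228425 + (-39482 + 117)) - 100093 = (228425 - 39365) - 100093 = 189060 - 100093 = 88967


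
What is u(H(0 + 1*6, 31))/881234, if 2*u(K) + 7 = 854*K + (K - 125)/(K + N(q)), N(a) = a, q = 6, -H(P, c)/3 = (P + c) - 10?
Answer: -5188369/132185100 ≈ -0.039251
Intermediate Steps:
H(P, c) = 30 - 3*P - 3*c (H(P, c) = -3*((P + c) - 10) = -3*(-10 + P + c) = 30 - 3*P - 3*c)
u(K) = -7/2 + 427*K + (-125 + K)/(2*(6 + K)) (u(K) = -7/2 + (854*K + (K - 125)/(K + 6))/2 = -7/2 + (854*K + (-125 + K)/(6 + K))/2 = -7/2 + (427*K + (-125 + K)/(2*(6 + K))) = -7/2 + 427*K + (-125 + K)/(2*(6 + K)))
u(H(0 + 1*6, 31))/881234 = ((-167 + 854*(30 - 3*(0 + 1*6) - 3*31)**2 + 5118*(30 - 3*(0 + 1*6) - 3*31))/(2*(6 + (30 - 3*(0 + 1*6) - 3*31))))/881234 = ((-167 + 854*(30 - 3*(0 + 6) - 93)**2 + 5118*(30 - 3*(0 + 6) - 93))/(2*(6 + (30 - 3*(0 + 6) - 93))))*(1/881234) = ((-167 + 854*(30 - 3*6 - 93)**2 + 5118*(30 - 3*6 - 93))/(2*(6 + (30 - 3*6 - 93))))*(1/881234) = ((-167 + 854*(30 - 18 - 93)**2 + 5118*(30 - 18 - 93))/(2*(6 + (30 - 18 - 93))))*(1/881234) = ((-167 + 854*(-81)**2 + 5118*(-81))/(2*(6 - 81)))*(1/881234) = ((1/2)*(-167 + 854*6561 - 414558)/(-75))*(1/881234) = ((1/2)*(-1/75)*(-167 + 5603094 - 414558))*(1/881234) = ((1/2)*(-1/75)*5188369)*(1/881234) = -5188369/150*1/881234 = -5188369/132185100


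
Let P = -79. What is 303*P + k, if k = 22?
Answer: -23915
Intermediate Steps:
303*P + k = 303*(-79) + 22 = -23937 + 22 = -23915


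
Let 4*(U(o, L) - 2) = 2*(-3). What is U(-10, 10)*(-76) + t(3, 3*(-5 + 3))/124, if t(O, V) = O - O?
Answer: -38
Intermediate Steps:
t(O, V) = 0
U(o, L) = 1/2 (U(o, L) = 2 + (2*(-3))/4 = 2 + (1/4)*(-6) = 2 - 3/2 = 1/2)
U(-10, 10)*(-76) + t(3, 3*(-5 + 3))/124 = (1/2)*(-76) + 0/124 = -38 + 0*(1/124) = -38 + 0 = -38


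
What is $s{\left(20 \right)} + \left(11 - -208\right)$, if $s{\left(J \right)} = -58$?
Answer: $161$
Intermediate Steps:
$s{\left(20 \right)} + \left(11 - -208\right) = -58 + \left(11 - -208\right) = -58 + \left(11 + 208\right) = -58 + 219 = 161$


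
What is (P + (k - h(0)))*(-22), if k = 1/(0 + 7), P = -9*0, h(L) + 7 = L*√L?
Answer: -1100/7 ≈ -157.14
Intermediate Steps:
h(L) = -7 + L^(3/2) (h(L) = -7 + L*√L = -7 + L^(3/2))
P = 0
k = ⅐ (k = 1/7 = ⅐ ≈ 0.14286)
(P + (k - h(0)))*(-22) = (0 + (⅐ - (-7 + 0^(3/2))))*(-22) = (0 + (⅐ - (-7 + 0)))*(-22) = (0 + (⅐ - 1*(-7)))*(-22) = (0 + (⅐ + 7))*(-22) = (0 + 50/7)*(-22) = (50/7)*(-22) = -1100/7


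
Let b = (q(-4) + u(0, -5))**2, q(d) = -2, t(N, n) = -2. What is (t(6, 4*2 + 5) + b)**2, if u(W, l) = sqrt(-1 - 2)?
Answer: -47 + 8*I*sqrt(3) ≈ -47.0 + 13.856*I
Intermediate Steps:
u(W, l) = I*sqrt(3) (u(W, l) = sqrt(-3) = I*sqrt(3))
b = (-2 + I*sqrt(3))**2 ≈ 1.0 - 6.9282*I
(t(6, 4*2 + 5) + b)**2 = (-2 + (2 - I*sqrt(3))**2)**2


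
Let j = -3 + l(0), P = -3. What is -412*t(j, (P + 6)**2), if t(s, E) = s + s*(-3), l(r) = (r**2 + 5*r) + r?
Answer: -2472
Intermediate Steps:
l(r) = r**2 + 6*r
j = -3 (j = -3 + 0*(6 + 0) = -3 + 0*6 = -3 + 0 = -3)
t(s, E) = -2*s (t(s, E) = s - 3*s = -2*s)
-412*t(j, (P + 6)**2) = -(-824)*(-3) = -412*6 = -2472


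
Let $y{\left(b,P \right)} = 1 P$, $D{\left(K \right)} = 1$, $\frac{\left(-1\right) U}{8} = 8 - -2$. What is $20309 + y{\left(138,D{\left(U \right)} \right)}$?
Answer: $20310$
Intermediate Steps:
$U = -80$ ($U = - 8 \left(8 - -2\right) = - 8 \left(8 + 2\right) = \left(-8\right) 10 = -80$)
$y{\left(b,P \right)} = P$
$20309 + y{\left(138,D{\left(U \right)} \right)} = 20309 + 1 = 20310$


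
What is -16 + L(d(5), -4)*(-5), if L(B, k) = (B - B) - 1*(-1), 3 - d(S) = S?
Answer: -21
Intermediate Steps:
d(S) = 3 - S
L(B, k) = 1 (L(B, k) = 0 + 1 = 1)
-16 + L(d(5), -4)*(-5) = -16 + 1*(-5) = -16 - 5 = -21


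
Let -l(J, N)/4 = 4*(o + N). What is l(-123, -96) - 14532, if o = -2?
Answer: -12964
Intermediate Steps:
l(J, N) = 32 - 16*N (l(J, N) = -16*(-2 + N) = -4*(-8 + 4*N) = 32 - 16*N)
l(-123, -96) - 14532 = (32 - 16*(-96)) - 14532 = (32 + 1536) - 14532 = 1568 - 14532 = -12964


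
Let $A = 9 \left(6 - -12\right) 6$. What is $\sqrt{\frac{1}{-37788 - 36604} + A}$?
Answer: $\frac{\sqrt{1344803209754}}{37196} \approx 31.177$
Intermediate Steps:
$A = 972$ ($A = 9 \left(6 + 12\right) 6 = 9 \cdot 18 \cdot 6 = 162 \cdot 6 = 972$)
$\sqrt{\frac{1}{-37788 - 36604} + A} = \sqrt{\frac{1}{-37788 - 36604} + 972} = \sqrt{\frac{1}{-74392} + 972} = \sqrt{- \frac{1}{74392} + 972} = \sqrt{\frac{72309023}{74392}} = \frac{\sqrt{1344803209754}}{37196}$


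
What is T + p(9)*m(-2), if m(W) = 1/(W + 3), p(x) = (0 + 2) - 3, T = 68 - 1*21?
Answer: 46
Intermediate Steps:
T = 47 (T = 68 - 21 = 47)
p(x) = -1 (p(x) = 2 - 3 = -1)
m(W) = 1/(3 + W)
T + p(9)*m(-2) = 47 - 1/(3 - 2) = 47 - 1/1 = 47 - 1*1 = 47 - 1 = 46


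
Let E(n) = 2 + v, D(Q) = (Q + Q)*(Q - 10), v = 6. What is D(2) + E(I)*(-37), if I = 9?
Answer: -328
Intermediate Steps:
D(Q) = 2*Q*(-10 + Q) (D(Q) = (2*Q)*(-10 + Q) = 2*Q*(-10 + Q))
E(n) = 8 (E(n) = 2 + 6 = 8)
D(2) + E(I)*(-37) = 2*2*(-10 + 2) + 8*(-37) = 2*2*(-8) - 296 = -32 - 296 = -328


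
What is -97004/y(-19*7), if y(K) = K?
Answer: 97004/133 ≈ 729.35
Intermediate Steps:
-97004/y(-19*7) = -97004/((-19*7)) = -97004/(-133) = -97004*(-1/133) = 97004/133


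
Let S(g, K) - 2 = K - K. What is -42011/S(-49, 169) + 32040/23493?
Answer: -328966781/15662 ≈ -21004.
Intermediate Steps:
S(g, K) = 2 (S(g, K) = 2 + (K - K) = 2 + 0 = 2)
-42011/S(-49, 169) + 32040/23493 = -42011/2 + 32040/23493 = -42011*½ + 32040*(1/23493) = -42011/2 + 10680/7831 = -328966781/15662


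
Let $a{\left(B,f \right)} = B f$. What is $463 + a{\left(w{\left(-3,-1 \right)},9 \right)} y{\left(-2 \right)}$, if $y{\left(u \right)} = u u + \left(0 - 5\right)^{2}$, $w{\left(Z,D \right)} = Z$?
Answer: $-320$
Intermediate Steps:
$y{\left(u \right)} = 25 + u^{2}$ ($y{\left(u \right)} = u^{2} + \left(-5\right)^{2} = u^{2} + 25 = 25 + u^{2}$)
$463 + a{\left(w{\left(-3,-1 \right)},9 \right)} y{\left(-2 \right)} = 463 + \left(-3\right) 9 \left(25 + \left(-2\right)^{2}\right) = 463 - 27 \left(25 + 4\right) = 463 - 783 = -320$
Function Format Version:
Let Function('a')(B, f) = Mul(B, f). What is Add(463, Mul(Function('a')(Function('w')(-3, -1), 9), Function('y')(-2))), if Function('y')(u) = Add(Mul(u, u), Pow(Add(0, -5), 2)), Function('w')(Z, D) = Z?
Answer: -320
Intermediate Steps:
Function('y')(u) = Add(25, Pow(u, 2)) (Function('y')(u) = Add(Pow(u, 2), Pow(-5, 2)) = Add(Pow(u, 2), 25) = Add(25, Pow(u, 2)))
Add(463, Mul(Function('a')(Function('w')(-3, -1), 9), Function('y')(-2))) = Add(463, Mul(Mul(-3, 9), Add(25, Pow(-2, 2)))) = Add(463, Mul(-27, Add(25, 4))) = Add(463, Mul(-27, 29)) = Add(463, -783) = -320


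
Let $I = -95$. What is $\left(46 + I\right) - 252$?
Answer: $-301$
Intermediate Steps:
$\left(46 + I\right) - 252 = \left(46 - 95\right) - 252 = -49 - 252 = -301$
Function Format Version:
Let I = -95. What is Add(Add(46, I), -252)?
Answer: -301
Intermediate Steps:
Add(Add(46, I), -252) = Add(Add(46, -95), -252) = Add(-49, -252) = -301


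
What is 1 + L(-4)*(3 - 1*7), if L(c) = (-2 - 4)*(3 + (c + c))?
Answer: -119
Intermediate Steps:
L(c) = -18 - 12*c (L(c) = -6*(3 + 2*c) = -18 - 12*c)
1 + L(-4)*(3 - 1*7) = 1 + (-18 - 12*(-4))*(3 - 1*7) = 1 + (-18 + 48)*(3 - 7) = 1 + 30*(-4) = 1 - 120 = -119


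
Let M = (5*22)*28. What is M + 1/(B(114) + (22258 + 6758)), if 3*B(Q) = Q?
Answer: 89486321/29054 ≈ 3080.0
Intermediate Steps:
B(Q) = Q/3
M = 3080 (M = 110*28 = 3080)
M + 1/(B(114) + (22258 + 6758)) = 3080 + 1/((⅓)*114 + (22258 + 6758)) = 3080 + 1/(38 + 29016) = 3080 + 1/29054 = 89486321/29054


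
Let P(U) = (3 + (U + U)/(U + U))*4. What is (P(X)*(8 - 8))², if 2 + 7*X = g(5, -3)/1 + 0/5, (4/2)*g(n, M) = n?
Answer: 0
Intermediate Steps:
g(n, M) = n/2
X = 1/14 (X = -2/7 + (((½)*5)/1 + 0/5)/7 = -2/7 + ((5/2)*1 + 0*(⅕))/7 = -2/7 + (5/2 + 0)/7 = -2/7 + (⅐)*(5/2) = -2/7 + 5/14 = 1/14 ≈ 0.071429)
P(U) = 16 (P(U) = (3 + (2*U)/((2*U)))*4 = (3 + (2*U)*(1/(2*U)))*4 = (3 + 1)*4 = 4*4 = 16)
(P(X)*(8 - 8))² = (16*(8 - 8))² = (16*0)² = 0² = 0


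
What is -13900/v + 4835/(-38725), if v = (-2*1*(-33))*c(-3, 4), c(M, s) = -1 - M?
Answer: -26945786/255585 ≈ -105.43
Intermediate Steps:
v = 132 (v = (-2*1*(-33))*(-1 - 1*(-3)) = (-2*(-33))*(-1 + 3) = 66*2 = 132)
-13900/v + 4835/(-38725) = -13900/132 + 4835/(-38725) = -13900*1/132 + 4835*(-1/38725) = -3475/33 - 967/7745 = -26945786/255585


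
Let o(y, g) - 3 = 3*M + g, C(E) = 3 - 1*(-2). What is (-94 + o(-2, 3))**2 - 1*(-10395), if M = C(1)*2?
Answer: 13759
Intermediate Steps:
C(E) = 5 (C(E) = 3 + 2 = 5)
M = 10 (M = 5*2 = 10)
o(y, g) = 33 + g (o(y, g) = 3 + (3*10 + g) = 3 + (30 + g) = 33 + g)
(-94 + o(-2, 3))**2 - 1*(-10395) = (-94 + (33 + 3))**2 - 1*(-10395) = (-94 + 36)**2 + 10395 = (-58)**2 + 10395 = 3364 + 10395 = 13759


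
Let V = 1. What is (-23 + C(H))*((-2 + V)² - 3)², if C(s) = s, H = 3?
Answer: -80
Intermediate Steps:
(-23 + C(H))*((-2 + V)² - 3)² = (-23 + 3)*((-2 + 1)² - 3)² = -20*((-1)² - 3)² = -20*(1 - 3)² = -20*(-2)² = -20*4 = -80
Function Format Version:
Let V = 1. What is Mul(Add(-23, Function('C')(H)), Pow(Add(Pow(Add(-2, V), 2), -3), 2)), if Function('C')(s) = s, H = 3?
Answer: -80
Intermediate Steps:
Mul(Add(-23, Function('C')(H)), Pow(Add(Pow(Add(-2, V), 2), -3), 2)) = Mul(Add(-23, 3), Pow(Add(Pow(Add(-2, 1), 2), -3), 2)) = Mul(-20, Pow(Add(Pow(-1, 2), -3), 2)) = Mul(-20, Pow(Add(1, -3), 2)) = Mul(-20, Pow(-2, 2)) = Mul(-20, 4) = -80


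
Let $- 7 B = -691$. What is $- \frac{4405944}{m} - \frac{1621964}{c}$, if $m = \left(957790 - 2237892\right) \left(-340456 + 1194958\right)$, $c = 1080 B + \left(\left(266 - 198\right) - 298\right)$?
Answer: $- \frac{517470449197444088}{33939877933318445} \approx -15.247$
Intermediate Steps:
$B = \frac{691}{7}$ ($B = \left(- \frac{1}{7}\right) \left(-691\right) = \frac{691}{7} \approx 98.714$)
$c = \frac{744670}{7}$ ($c = 1080 \cdot \frac{691}{7} + \left(\left(266 - 198\right) - 298\right) = \frac{746280}{7} + \left(68 - 298\right) = \frac{746280}{7} - 230 = \frac{744670}{7} \approx 1.0638 \cdot 10^{5}$)
$m = -1093849719204$ ($m = \left(-1280102\right) 854502 = -1093849719204$)
$- \frac{4405944}{m} - \frac{1621964}{c} = - \frac{4405944}{-1093849719204} - \frac{1621964}{\frac{744670}{7}} = \left(-4405944\right) \left(- \frac{1}{1093849719204}\right) - \frac{5676874}{372335} = \frac{367162}{91154143267} - \frac{5676874}{372335} = - \frac{517470449197444088}{33939877933318445}$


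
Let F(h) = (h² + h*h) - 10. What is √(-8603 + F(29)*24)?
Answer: 5*√1261 ≈ 177.55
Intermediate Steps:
F(h) = -10 + 2*h² (F(h) = (h² + h²) - 10 = 2*h² - 10 = -10 + 2*h²)
√(-8603 + F(29)*24) = √(-8603 + (-10 + 2*29²)*24) = √(-8603 + (-10 + 2*841)*24) = √(-8603 + (-10 + 1682)*24) = √(-8603 + 1672*24) = √(-8603 + 40128) = √31525 = 5*√1261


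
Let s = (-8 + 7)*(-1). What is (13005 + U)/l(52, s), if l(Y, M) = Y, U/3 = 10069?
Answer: 831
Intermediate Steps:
U = 30207 (U = 3*10069 = 30207)
s = 1 (s = -1*(-1) = 1)
(13005 + U)/l(52, s) = (13005 + 30207)/52 = 43212*(1/52) = 831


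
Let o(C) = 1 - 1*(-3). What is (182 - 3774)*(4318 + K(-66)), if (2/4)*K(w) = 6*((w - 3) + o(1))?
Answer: -12708496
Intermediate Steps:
o(C) = 4 (o(C) = 1 + 3 = 4)
K(w) = 12 + 12*w (K(w) = 2*(6*((w - 3) + 4)) = 2*(6*((-3 + w) + 4)) = 2*(6*(1 + w)) = 2*(6 + 6*w) = 12 + 12*w)
(182 - 3774)*(4318 + K(-66)) = (182 - 3774)*(4318 + (12 + 12*(-66))) = -3592*(4318 + (12 - 792)) = -3592*(4318 - 780) = -3592*3538 = -12708496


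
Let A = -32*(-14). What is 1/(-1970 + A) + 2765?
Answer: 4208329/1522 ≈ 2765.0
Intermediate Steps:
A = 448
1/(-1970 + A) + 2765 = 1/(-1970 + 448) + 2765 = 1/(-1522) + 2765 = -1/1522 + 2765 = 4208329/1522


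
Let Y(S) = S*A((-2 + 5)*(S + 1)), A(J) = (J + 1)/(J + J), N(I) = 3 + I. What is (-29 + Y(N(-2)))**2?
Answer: 116281/144 ≈ 807.51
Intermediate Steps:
A(J) = (1 + J)/(2*J) (A(J) = (1 + J)/((2*J)) = (1 + J)*(1/(2*J)) = (1 + J)/(2*J))
Y(S) = S*(4 + 3*S)/(2*(3 + 3*S)) (Y(S) = S*((1 + (-2 + 5)*(S + 1))/(2*(((-2 + 5)*(S + 1))))) = S*((1 + 3*(1 + S))/(2*((3*(1 + S))))) = S*((1 + (3 + 3*S))/(2*(3 + 3*S))) = S*((4 + 3*S)/(2*(3 + 3*S))) = S*(4 + 3*S)/(2*(3 + 3*S)))
(-29 + Y(N(-2)))**2 = (-29 + (3 - 2)*(4 + 3*(3 - 2))/(6*(1 + (3 - 2))))**2 = (-29 + (1/6)*1*(4 + 3*1)/(1 + 1))**2 = (-29 + (1/6)*1*(4 + 3)/2)**2 = (-29 + (1/6)*1*(1/2)*7)**2 = (-29 + 7/12)**2 = (-341/12)**2 = 116281/144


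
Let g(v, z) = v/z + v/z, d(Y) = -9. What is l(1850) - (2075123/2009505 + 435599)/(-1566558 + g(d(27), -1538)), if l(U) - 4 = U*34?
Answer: 152279726758051236602/2420816698798965 ≈ 62904.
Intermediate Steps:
l(U) = 4 + 34*U (l(U) = 4 + U*34 = 4 + 34*U)
g(v, z) = 2*v/z
l(1850) - (2075123/2009505 + 435599)/(-1566558 + g(d(27), -1538)) = (4 + 34*1850) - (2075123/2009505 + 435599)/(-1566558 + 2*(-9)/(-1538)) = (4 + 62900) - (2075123*(1/2009505) + 435599)/(-1566558 + 2*(-9)*(-1/1538)) = 62904 - (2075123/2009505 + 435599)/(-1566558 + 9/769) = 62904 - 875340443618/(2009505*(-1204683093/769)) = 62904 - 875340443618*(-769)/(2009505*1204683093) = 62904 - 1*(-673136801142242/2420816698798965) = 62904 + 673136801142242/2420816698798965 = 152279726758051236602/2420816698798965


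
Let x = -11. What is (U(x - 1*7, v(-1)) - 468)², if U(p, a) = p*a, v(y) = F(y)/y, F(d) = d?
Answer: 236196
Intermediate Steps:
v(y) = 1 (v(y) = y/y = 1)
U(p, a) = a*p
(U(x - 1*7, v(-1)) - 468)² = (1*(-11 - 1*7) - 468)² = (1*(-11 - 7) - 468)² = (1*(-18) - 468)² = (-18 - 468)² = (-486)² = 236196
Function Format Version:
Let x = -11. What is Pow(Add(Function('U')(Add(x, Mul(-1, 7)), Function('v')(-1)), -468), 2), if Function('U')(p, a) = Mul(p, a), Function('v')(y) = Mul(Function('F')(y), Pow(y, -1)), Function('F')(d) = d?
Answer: 236196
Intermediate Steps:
Function('v')(y) = 1 (Function('v')(y) = Mul(y, Pow(y, -1)) = 1)
Function('U')(p, a) = Mul(a, p)
Pow(Add(Function('U')(Add(x, Mul(-1, 7)), Function('v')(-1)), -468), 2) = Pow(Add(Mul(1, Add(-11, Mul(-1, 7))), -468), 2) = Pow(Add(Mul(1, Add(-11, -7)), -468), 2) = Pow(Add(Mul(1, -18), -468), 2) = Pow(Add(-18, -468), 2) = Pow(-486, 2) = 236196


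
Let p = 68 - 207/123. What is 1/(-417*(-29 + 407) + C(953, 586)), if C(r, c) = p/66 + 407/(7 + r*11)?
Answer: -7096485/1118583138697 ≈ -6.3442e-6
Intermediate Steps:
p = 2719/41 (p = 68 - 207/123 = 68 - 1*69/41 = 68 - 69/41 = 2719/41 ≈ 66.317)
C(r, c) = 2719/2706 + 407/(7 + 11*r) (C(r, c) = (2719/41)/66 + 407/(7 + r*11) = (2719/41)*(1/66) + 407/(7 + 11*r) = 2719/2706 + 407/(7 + 11*r))
1/(-417*(-29 + 407) + C(953, 586)) = 1/(-417*(-29 + 407) + (1120375 + 29909*953)/(2706*(7 + 11*953))) = 1/(-417*378 + (1120375 + 28503277)/(2706*(7 + 10483))) = 1/(-157626 + (1/2706)*29623652/10490) = 1/(-157626 + (1/2706)*(1/10490)*29623652) = 1/(-157626 + 7405913/7096485) = 1/(-1118583138697/7096485) = -7096485/1118583138697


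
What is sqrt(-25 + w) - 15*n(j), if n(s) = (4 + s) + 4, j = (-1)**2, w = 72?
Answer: -135 + sqrt(47) ≈ -128.14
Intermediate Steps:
j = 1
n(s) = 8 + s
sqrt(-25 + w) - 15*n(j) = sqrt(-25 + 72) - 15*(8 + 1) = sqrt(47) - 15*9 = sqrt(47) - 135 = -135 + sqrt(47)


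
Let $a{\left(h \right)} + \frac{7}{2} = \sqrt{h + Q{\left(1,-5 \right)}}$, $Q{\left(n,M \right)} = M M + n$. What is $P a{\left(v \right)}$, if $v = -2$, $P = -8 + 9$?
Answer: $- \frac{7}{2} + 2 \sqrt{6} \approx 1.399$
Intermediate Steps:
$P = 1$
$Q{\left(n,M \right)} = n + M^{2}$ ($Q{\left(n,M \right)} = M^{2} + n = n + M^{2}$)
$a{\left(h \right)} = - \frac{7}{2} + \sqrt{26 + h}$ ($a{\left(h \right)} = - \frac{7}{2} + \sqrt{h + \left(1 + \left(-5\right)^{2}\right)} = - \frac{7}{2} + \sqrt{h + \left(1 + 25\right)} = - \frac{7}{2} + \sqrt{h + 26} = - \frac{7}{2} + \sqrt{26 + h}$)
$P a{\left(v \right)} = 1 \left(- \frac{7}{2} + \sqrt{26 - 2}\right) = 1 \left(- \frac{7}{2} + \sqrt{24}\right) = 1 \left(- \frac{7}{2} + 2 \sqrt{6}\right) = - \frac{7}{2} + 2 \sqrt{6}$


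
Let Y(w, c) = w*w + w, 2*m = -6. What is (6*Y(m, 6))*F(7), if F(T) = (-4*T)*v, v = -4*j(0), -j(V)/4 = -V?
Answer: 0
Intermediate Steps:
j(V) = 4*V (j(V) = -(-4)*V = 4*V)
m = -3 (m = (1/2)*(-6) = -3)
v = 0 (v = -16*0 = -4*0 = 0)
Y(w, c) = w + w**2 (Y(w, c) = w**2 + w = w + w**2)
F(T) = 0 (F(T) = -4*T*0 = 0)
(6*Y(m, 6))*F(7) = (6*(-3*(1 - 3)))*0 = (6*(-3*(-2)))*0 = (6*6)*0 = 36*0 = 0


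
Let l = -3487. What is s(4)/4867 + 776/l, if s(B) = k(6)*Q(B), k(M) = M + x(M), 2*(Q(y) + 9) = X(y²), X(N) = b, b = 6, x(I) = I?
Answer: -4027856/16971229 ≈ -0.23733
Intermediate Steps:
X(N) = 6
Q(y) = -6 (Q(y) = -9 + (½)*6 = -9 + 3 = -6)
k(M) = 2*M (k(M) = M + M = 2*M)
s(B) = -72 (s(B) = (2*6)*(-6) = 12*(-6) = -72)
s(4)/4867 + 776/l = -72/4867 + 776/(-3487) = -72*1/4867 + 776*(-1/3487) = -72/4867 - 776/3487 = -4027856/16971229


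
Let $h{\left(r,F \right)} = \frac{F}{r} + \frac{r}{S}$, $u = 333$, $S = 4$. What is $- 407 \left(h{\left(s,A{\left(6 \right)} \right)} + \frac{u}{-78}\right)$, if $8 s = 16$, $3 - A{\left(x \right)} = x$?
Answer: $\frac{55759}{26} \approx 2144.6$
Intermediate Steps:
$A{\left(x \right)} = 3 - x$
$s = 2$ ($s = \frac{1}{8} \cdot 16 = 2$)
$h{\left(r,F \right)} = \frac{r}{4} + \frac{F}{r}$ ($h{\left(r,F \right)} = \frac{F}{r} + \frac{r}{4} = \frac{r}{4} + \frac{F}{r}$)
$- 407 \left(h{\left(s,A{\left(6 \right)} \right)} + \frac{u}{-78}\right) = - 407 \left(\left(\frac{1}{4} \cdot 2 + \frac{3 - 6}{2}\right) + \frac{333}{-78}\right) = - 407 \left(\left(\frac{1}{2} + \left(3 - 6\right) \frac{1}{2}\right) + 333 \left(- \frac{1}{78}\right)\right) = - 407 \left(\left(\frac{1}{2} - \frac{3}{2}\right) - \frac{111}{26}\right) = - 407 \left(-1 - \frac{111}{26}\right) = \left(-407\right) \left(- \frac{137}{26}\right) = \frac{55759}{26}$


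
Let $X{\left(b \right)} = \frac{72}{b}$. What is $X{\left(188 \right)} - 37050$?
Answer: $- \frac{1741332}{47} \approx -37050.0$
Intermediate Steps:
$X{\left(188 \right)} - 37050 = \frac{72}{188} - 37050 = 72 \cdot \frac{1}{188} - 37050 = \frac{18}{47} - 37050 = - \frac{1741332}{47}$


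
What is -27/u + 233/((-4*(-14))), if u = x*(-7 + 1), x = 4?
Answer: 37/7 ≈ 5.2857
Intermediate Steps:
u = -24 (u = 4*(-7 + 1) = 4*(-6) = -24)
-27/u + 233/((-4*(-14))) = -27/(-24) + 233/((-4*(-14))) = -27*(-1/24) + 233/56 = 9/8 + 233*(1/56) = 9/8 + 233/56 = 37/7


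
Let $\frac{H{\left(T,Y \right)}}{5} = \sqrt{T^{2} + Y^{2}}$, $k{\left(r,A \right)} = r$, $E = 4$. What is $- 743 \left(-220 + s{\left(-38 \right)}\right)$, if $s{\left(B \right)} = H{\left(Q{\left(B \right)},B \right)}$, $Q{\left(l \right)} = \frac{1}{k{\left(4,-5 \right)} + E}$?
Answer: $163460 - \frac{3715 \sqrt{92417}}{8} \approx 22289.0$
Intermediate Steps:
$Q{\left(l \right)} = \frac{1}{8}$ ($Q{\left(l \right)} = \frac{1}{4 + 4} = \frac{1}{8}$)
$H{\left(T,Y \right)} = 5 \sqrt{T^{2} + Y^{2}}$
$s{\left(B \right)} = 5 \sqrt{\frac{1}{64} + B^{2}}$ ($s{\left(B \right)} = 5 \sqrt{\left(\frac{1}{8}\right)^{2} + B^{2}} = 5 \sqrt{\frac{1}{64} + B^{2}}$)
$- 743 \left(-220 + s{\left(-38 \right)}\right) = - 743 \left(-220 + \frac{5 \sqrt{1 + 64 \left(-38\right)^{2}}}{8}\right) = - 743 \left(-220 + \frac{5 \sqrt{1 + 64 \cdot 1444}}{8}\right) = - 743 \left(-220 + \frac{5 \sqrt{1 + 92416}}{8}\right) = - 743 \left(-220 + \frac{5 \sqrt{92417}}{8}\right) = 163460 - \frac{3715 \sqrt{92417}}{8}$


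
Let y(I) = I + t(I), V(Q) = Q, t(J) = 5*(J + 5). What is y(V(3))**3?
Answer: 79507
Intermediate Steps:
t(J) = 25 + 5*J (t(J) = 5*(5 + J) = 25 + 5*J)
y(I) = 25 + 6*I (y(I) = I + (25 + 5*I) = 25 + 6*I)
y(V(3))**3 = (25 + 6*3)**3 = (25 + 18)**3 = 43**3 = 79507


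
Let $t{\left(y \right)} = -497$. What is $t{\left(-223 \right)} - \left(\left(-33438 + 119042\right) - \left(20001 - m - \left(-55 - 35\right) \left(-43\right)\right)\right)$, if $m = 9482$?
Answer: $-79452$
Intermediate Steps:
$t{\left(-223 \right)} - \left(\left(-33438 + 119042\right) - \left(20001 - m - \left(-55 - 35\right) \left(-43\right)\right)\right) = -497 - \left(\left(-33438 + 119042\right) - \left(10519 - \left(-55 - 35\right) \left(-43\right)\right)\right) = -497 - \left(85604 + \left(\left(\left(\left(-90\right) \left(-43\right) + 9482\right) + 9438\right) - 29439\right)\right) = -497 - \left(85604 + \left(\left(\left(3870 + 9482\right) + 9438\right) - 29439\right)\right) = -497 - \left(85604 + \left(\left(13352 + 9438\right) - 29439\right)\right) = -497 - \left(85604 + \left(22790 - 29439\right)\right) = -497 - \left(85604 - 6649\right) = -497 - 78955 = -79452$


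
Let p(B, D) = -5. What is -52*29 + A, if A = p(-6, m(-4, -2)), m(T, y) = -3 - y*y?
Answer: -1513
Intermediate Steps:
m(T, y) = -3 - y²
A = -5
-52*29 + A = -52*29 - 5 = -1508 - 5 = -1513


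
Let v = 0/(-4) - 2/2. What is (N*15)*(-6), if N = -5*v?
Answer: -450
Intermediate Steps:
v = -1 (v = 0*(-¼) - 2*½ = 0 - 1 = -1)
N = 5 (N = -5*(-1) = 5)
(N*15)*(-6) = (5*15)*(-6) = 75*(-6) = -450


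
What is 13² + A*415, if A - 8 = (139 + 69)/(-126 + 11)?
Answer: 62983/23 ≈ 2738.4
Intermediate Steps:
A = 712/115 (A = 8 + (139 + 69)/(-126 + 11) = 8 + 208/(-115) = 8 + 208*(-1/115) = 8 - 208/115 = 712/115 ≈ 6.1913)
13² + A*415 = 13² + (712/115)*415 = 169 + 59096/23 = 62983/23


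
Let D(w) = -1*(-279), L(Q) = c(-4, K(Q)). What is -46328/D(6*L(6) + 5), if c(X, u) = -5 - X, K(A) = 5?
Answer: -46328/279 ≈ -166.05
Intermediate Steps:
L(Q) = -1 (L(Q) = -5 - 1*(-4) = -5 + 4 = -1)
D(w) = 279
-46328/D(6*L(6) + 5) = -46328/279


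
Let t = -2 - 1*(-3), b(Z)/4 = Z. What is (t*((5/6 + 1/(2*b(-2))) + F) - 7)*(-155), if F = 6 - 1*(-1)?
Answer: -5735/48 ≈ -119.48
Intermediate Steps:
F = 7 (F = 6 + 1 = 7)
b(Z) = 4*Z
t = 1 (t = -2 + 3 = 1)
(t*((5/6 + 1/(2*b(-2))) + F) - 7)*(-155) = (1*((5/6 + 1/(2*((4*(-2))))) + 7) - 7)*(-155) = (1*((5*(1/6) + (1/2)/(-8)) + 7) - 7)*(-155) = (1*((5/6 + (1/2)*(-1/8)) + 7) - 7)*(-155) = (1*((5/6 - 1/16) + 7) - 7)*(-155) = (1*(37/48 + 7) - 7)*(-155) = (1*(373/48) - 7)*(-155) = (373/48 - 7)*(-155) = (37/48)*(-155) = -5735/48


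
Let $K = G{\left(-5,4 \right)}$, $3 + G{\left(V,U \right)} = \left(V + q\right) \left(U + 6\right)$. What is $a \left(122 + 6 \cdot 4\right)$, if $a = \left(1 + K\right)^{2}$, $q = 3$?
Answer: $70664$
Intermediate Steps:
$G{\left(V,U \right)} = -3 + \left(3 + V\right) \left(6 + U\right)$ ($G{\left(V,U \right)} = -3 + \left(V + 3\right) \left(U + 6\right) = -3 + \left(3 + V\right) \left(6 + U\right)$)
$K = -23$ ($K = 15 + 3 \cdot 4 + 6 \left(-5\right) + 4 \left(-5\right) = 15 + 12 - 30 - 20 = -23$)
$a = 484$ ($a = \left(1 - 23\right)^{2} = \left(-22\right)^{2} = 484$)
$a \left(122 + 6 \cdot 4\right) = 484 \left(122 + 6 \cdot 4\right) = 484 \left(122 + 24\right) = 484 \cdot 146 = 70664$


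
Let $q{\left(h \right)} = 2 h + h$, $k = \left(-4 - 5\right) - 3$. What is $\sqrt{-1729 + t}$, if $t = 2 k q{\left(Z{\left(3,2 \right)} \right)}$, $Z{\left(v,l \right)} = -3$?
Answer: $i \sqrt{1513} \approx 38.897 i$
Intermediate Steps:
$k = -12$ ($k = -9 - 3 = -12$)
$q{\left(h \right)} = 3 h$
$t = 216$ ($t = 2 \left(-12\right) 3 \left(-3\right) = \left(-24\right) \left(-9\right) = 216$)
$\sqrt{-1729 + t} = \sqrt{-1729 + 216} = \sqrt{-1513} = i \sqrt{1513}$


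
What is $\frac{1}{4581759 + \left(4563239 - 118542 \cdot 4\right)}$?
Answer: $\frac{1}{8670830} \approx 1.1533 \cdot 10^{-7}$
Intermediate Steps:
$\frac{1}{4581759 + \left(4563239 - 118542 \cdot 4\right)} = \frac{1}{4581759 + \left(4563239 - 474168\right)} = \frac{1}{4581759 + 4089071} = \frac{1}{8670830}$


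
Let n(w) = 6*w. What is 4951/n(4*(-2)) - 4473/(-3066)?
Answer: -356311/3504 ≈ -101.69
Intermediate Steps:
4951/n(4*(-2)) - 4473/(-3066) = 4951/((6*(4*(-2)))) - 4473/(-3066) = 4951/((6*(-8))) - 4473*(-1/3066) = 4951/(-48) + 213/146 = 4951*(-1/48) + 213/146 = -4951/48 + 213/146 = -356311/3504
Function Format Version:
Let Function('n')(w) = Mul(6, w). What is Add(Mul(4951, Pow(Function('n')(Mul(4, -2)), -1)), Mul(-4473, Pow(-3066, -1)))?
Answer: Rational(-356311, 3504) ≈ -101.69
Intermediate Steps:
Add(Mul(4951, Pow(Function('n')(Mul(4, -2)), -1)), Mul(-4473, Pow(-3066, -1))) = Add(Mul(4951, Pow(Mul(6, Mul(4, -2)), -1)), Mul(-4473, Pow(-3066, -1))) = Add(Mul(4951, Pow(Mul(6, -8), -1)), Mul(-4473, Rational(-1, 3066))) = Add(Mul(4951, Pow(-48, -1)), Rational(213, 146)) = Add(Mul(4951, Rational(-1, 48)), Rational(213, 146)) = Add(Rational(-4951, 48), Rational(213, 146)) = Rational(-356311, 3504)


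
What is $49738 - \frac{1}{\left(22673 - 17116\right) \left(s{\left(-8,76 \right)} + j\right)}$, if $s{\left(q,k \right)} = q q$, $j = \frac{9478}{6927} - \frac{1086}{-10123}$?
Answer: $\frac{1269001955791056739}{25513731068020} \approx 49738.0$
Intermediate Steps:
$j = \frac{103468516}{70122021}$ ($j = 9478 \cdot \frac{1}{6927} - - \frac{1086}{10123} = \frac{9478}{6927} + \frac{1086}{10123} = \frac{103468516}{70122021} \approx 1.4755$)
$s{\left(q,k \right)} = q^{2}$
$49738 - \frac{1}{\left(22673 - 17116\right) \left(s{\left(-8,76 \right)} + j\right)} = 49738 - \frac{1}{\left(22673 - 17116\right) \left(\left(-8\right)^{2} + \frac{103468516}{70122021}\right)} = 49738 - \frac{1}{5557 \left(64 + \frac{103468516}{70122021}\right)} = 49738 - \frac{1}{5557 \cdot \frac{4591277860}{70122021}} = 49738 - \frac{1}{\frac{25513731068020}{70122021}} = 49738 - \frac{70122021}{25513731068020} = \frac{1269001955791056739}{25513731068020}$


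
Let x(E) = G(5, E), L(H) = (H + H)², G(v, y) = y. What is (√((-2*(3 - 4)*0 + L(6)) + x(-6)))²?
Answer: 138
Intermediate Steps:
L(H) = 4*H² (L(H) = (2*H)² = 4*H²)
x(E) = E
(√((-2*(3 - 4)*0 + L(6)) + x(-6)))² = (√((-2*(3 - 4)*0 + 4*6²) - 6))² = (√((-(-2)*0 + 4*36) - 6))² = (√((-2*0 + 144) - 6))² = (√((0 + 144) - 6))² = (√(144 - 6))² = (√138)² = 138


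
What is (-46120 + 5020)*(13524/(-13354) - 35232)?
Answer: 9668808948600/6677 ≈ 1.4481e+9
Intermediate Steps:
(-46120 + 5020)*(13524/(-13354) - 35232) = -41100*(13524*(-1/13354) - 35232) = -41100*(-6762/6677 - 35232) = -41100*(-235250826/6677) = 9668808948600/6677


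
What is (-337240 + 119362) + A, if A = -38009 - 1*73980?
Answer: -329867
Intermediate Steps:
A = -111989 (A = -38009 - 73980 = -111989)
(-337240 + 119362) + A = (-337240 + 119362) - 111989 = -217878 - 111989 = -329867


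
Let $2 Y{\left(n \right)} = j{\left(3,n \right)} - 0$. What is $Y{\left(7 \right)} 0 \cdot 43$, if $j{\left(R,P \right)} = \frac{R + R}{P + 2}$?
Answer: $0$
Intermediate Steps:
$j{\left(R,P \right)} = \frac{2 R}{2 + P}$
$Y{\left(n \right)} = \frac{3}{2 + n}$ ($Y{\left(n \right)} = \frac{2 \cdot 3 \frac{1}{2 + n} - 0}{2} = \frac{\frac{6}{2 + n} + 0}{2} = \frac{6 \frac{1}{2 + n}}{2} = \frac{3}{2 + n}$)
$Y{\left(7 \right)} 0 \cdot 43 = \frac{3}{2 + 7} \cdot 0 \cdot 43 = \frac{3}{9} \cdot 0 \cdot 43 = 3 \cdot \frac{1}{9} \cdot 0 \cdot 43 = \frac{1}{3} \cdot 0 \cdot 43 = 0 \cdot 43 = 0$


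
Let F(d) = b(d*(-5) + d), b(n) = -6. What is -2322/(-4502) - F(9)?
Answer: 14667/2251 ≈ 6.5158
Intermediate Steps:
F(d) = -6
-2322/(-4502) - F(9) = -2322/(-4502) - 1*(-6) = -2322*(-1/4502) + 6 = 1161/2251 + 6 = 14667/2251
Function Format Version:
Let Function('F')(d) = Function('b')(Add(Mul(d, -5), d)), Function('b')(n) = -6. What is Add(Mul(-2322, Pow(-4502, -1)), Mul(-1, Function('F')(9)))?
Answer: Rational(14667, 2251) ≈ 6.5158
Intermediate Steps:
Function('F')(d) = -6
Add(Mul(-2322, Pow(-4502, -1)), Mul(-1, Function('F')(9))) = Add(Mul(-2322, Pow(-4502, -1)), Mul(-1, -6)) = Add(Mul(-2322, Rational(-1, 4502)), 6) = Add(Rational(1161, 2251), 6) = Rational(14667, 2251)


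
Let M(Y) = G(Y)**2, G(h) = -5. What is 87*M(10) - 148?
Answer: 2027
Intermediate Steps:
M(Y) = 25 (M(Y) = (-5)**2 = 25)
87*M(10) - 148 = 87*25 - 148 = 2175 - 148 = 2027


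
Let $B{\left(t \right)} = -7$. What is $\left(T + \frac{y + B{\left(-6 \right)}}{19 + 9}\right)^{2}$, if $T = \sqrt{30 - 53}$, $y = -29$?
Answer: $\frac{\left(9 - 7 i \sqrt{23}\right)^{2}}{49} \approx -21.347 - 12.332 i$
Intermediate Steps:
$T = i \sqrt{23}$ ($T = \sqrt{-23} = i \sqrt{23} \approx 4.7958 i$)
$\left(T + \frac{y + B{\left(-6 \right)}}{19 + 9}\right)^{2} = \left(i \sqrt{23} + \frac{-29 - 7}{19 + 9}\right)^{2} = \left(i \sqrt{23} - \frac{36}{28}\right)^{2} = \left(i \sqrt{23} - \frac{9}{7}\right)^{2} = \left(- \frac{9}{7} + i \sqrt{23}\right)^{2}$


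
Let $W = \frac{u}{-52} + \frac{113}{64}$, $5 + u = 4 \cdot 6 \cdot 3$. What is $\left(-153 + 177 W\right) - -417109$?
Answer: $\frac{346977661}{832} \approx 4.1704 \cdot 10^{5}$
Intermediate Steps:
$u = 67$ ($u = -5 + 4 \cdot 6 \cdot 3 = -5 + 24 \cdot 3 = -5 + 72 = 67$)
$W = \frac{397}{832}$ ($W = \frac{67}{-52} + \frac{113}{64} = 67 \left(- \frac{1}{52}\right) + 113 \cdot \frac{1}{64} = - \frac{67}{52} + \frac{113}{64} = \frac{397}{832} \approx 0.47716$)
$\left(-153 + 177 W\right) - -417109 = \left(-153 + 177 \cdot \frac{397}{832}\right) - -417109 = \left(-153 + \frac{70269}{832}\right) + 417109 = - \frac{57027}{832} + 417109 = \frac{346977661}{832}$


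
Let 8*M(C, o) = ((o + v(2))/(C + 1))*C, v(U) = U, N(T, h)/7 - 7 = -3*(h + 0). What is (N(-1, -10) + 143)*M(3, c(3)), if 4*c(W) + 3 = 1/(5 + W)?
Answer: 24723/512 ≈ 48.287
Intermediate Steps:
N(T, h) = 49 - 21*h (N(T, h) = 49 + 7*(-3*(h + 0)) = 49 + 7*(-3*h) = 49 - 21*h)
c(W) = -¾ + 1/(4*(5 + W))
M(C, o) = C*(2 + o)/(8*(1 + C)) (M(C, o) = (((o + 2)/(C + 1))*C)/8 = (((2 + o)/(1 + C))*C)/8 = (C*(2 + o)/(1 + C))/8 = C*(2 + o)/(8*(1 + C)))
(N(-1, -10) + 143)*M(3, c(3)) = ((49 - 21*(-10)) + 143)*((⅛)*3*(2 + (-14 - 3*3)/(4*(5 + 3)))/(1 + 3)) = ((49 + 210) + 143)*((⅛)*3*(2 + (¼)*(-14 - 9)/8)/4) = (259 + 143)*((⅛)*3*(¼)*(2 + (¼)*(⅛)*(-23))) = 402*((⅛)*3*(¼)*(2 - 23/32)) = 402*((⅛)*3*(¼)*(41/32)) = 402*(123/1024) = 24723/512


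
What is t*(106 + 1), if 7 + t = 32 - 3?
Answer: 2354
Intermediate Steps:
t = 22 (t = -7 + (32 - 3) = -7 + 29 = 22)
t*(106 + 1) = 22*(106 + 1) = 22*107 = 2354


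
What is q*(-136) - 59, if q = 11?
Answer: -1555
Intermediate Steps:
q*(-136) - 59 = 11*(-136) - 59 = -1496 - 59 = -1555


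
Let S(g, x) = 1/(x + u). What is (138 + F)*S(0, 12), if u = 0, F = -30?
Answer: 9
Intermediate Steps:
S(g, x) = 1/x (S(g, x) = 1/(x + 0) = 1/x)
(138 + F)*S(0, 12) = (138 - 30)/12 = 108*(1/12) = 9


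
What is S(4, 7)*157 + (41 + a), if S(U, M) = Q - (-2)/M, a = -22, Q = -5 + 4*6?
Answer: 21328/7 ≈ 3046.9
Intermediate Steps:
Q = 19 (Q = -5 + 24 = 19)
S(U, M) = 19 + 2/M (S(U, M) = 19 - (-2)/M = 19 + 2/M)
S(4, 7)*157 + (41 + a) = (19 + 2/7)*157 + (41 - 22) = (19 + 2*(⅐))*157 + 19 = (19 + 2/7)*157 + 19 = (135/7)*157 + 19 = 21195/7 + 19 = 21328/7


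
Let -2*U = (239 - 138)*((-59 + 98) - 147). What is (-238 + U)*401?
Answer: 2091616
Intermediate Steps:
U = 5454 (U = -(239 - 138)*((-59 + 98) - 147)/2 = -101*(39 - 147)/2 = -101*(-108)/2 = -½*(-10908) = 5454)
(-238 + U)*401 = (-238 + 5454)*401 = 5216*401 = 2091616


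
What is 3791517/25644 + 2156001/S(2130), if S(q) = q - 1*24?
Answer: 3515190247/3000348 ≈ 1171.6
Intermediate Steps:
S(q) = -24 + q (S(q) = q - 24 = -24 + q)
3791517/25644 + 2156001/S(2130) = 3791517/25644 + 2156001/(-24 + 2130) = 3791517*(1/25644) + 2156001/2106 = 1263839/8548 + 2156001*(1/2106) = 1263839/8548 + 718667/702 = 3515190247/3000348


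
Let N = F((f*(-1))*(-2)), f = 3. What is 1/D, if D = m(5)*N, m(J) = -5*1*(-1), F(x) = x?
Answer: 1/30 ≈ 0.033333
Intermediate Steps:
N = 6 (N = (3*(-1))*(-2) = -3*(-2) = 6)
m(J) = 5 (m(J) = -5*(-1) = 5)
D = 30 (D = 5*6 = 30)
1/D = 1/30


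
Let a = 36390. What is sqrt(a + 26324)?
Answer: sqrt(62714) ≈ 250.43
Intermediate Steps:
sqrt(a + 26324) = sqrt(36390 + 26324) = sqrt(62714)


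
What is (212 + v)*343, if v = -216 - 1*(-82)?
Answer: 26754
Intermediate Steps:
v = -134 (v = -216 + 82 = -134)
(212 + v)*343 = (212 - 134)*343 = 78*343 = 26754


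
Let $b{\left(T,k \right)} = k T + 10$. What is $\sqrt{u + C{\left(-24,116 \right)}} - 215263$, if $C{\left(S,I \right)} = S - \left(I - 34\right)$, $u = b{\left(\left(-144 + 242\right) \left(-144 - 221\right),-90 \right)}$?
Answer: $-215263 + 2 \sqrt{804801} \approx -2.1347 \cdot 10^{5}$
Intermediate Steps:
$b{\left(T,k \right)} = 10 + T k$ ($b{\left(T,k \right)} = T k + 10 = 10 + T k$)
$u = 3219310$ ($u = 10 + \left(-144 + 242\right) \left(-144 - 221\right) \left(-90\right) = 10 + 98 \left(-365\right) \left(-90\right) = 10 - -3219300 = 10 + 3219300 = 3219310$)
$C{\left(S,I \right)} = 34 + S - I$ ($C{\left(S,I \right)} = S - \left(I - 34\right) = S - \left(-34 + I\right) = 34 + S - I$)
$\sqrt{u + C{\left(-24,116 \right)}} - 215263 = \sqrt{3219310 - 106} - 215263 = \sqrt{3219204} - 215263 = 2 \sqrt{804801} - 215263 = -215263 + 2 \sqrt{804801}$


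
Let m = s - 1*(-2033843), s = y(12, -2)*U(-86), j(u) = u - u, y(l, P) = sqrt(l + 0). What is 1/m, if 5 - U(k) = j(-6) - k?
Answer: 2033843/4136517269917 + 162*sqrt(3)/4136517269917 ≈ 4.9175e-7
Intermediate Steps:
y(l, P) = sqrt(l)
j(u) = 0
U(k) = 5 + k (U(k) = 5 - (0 - k) = 5 - (-1)*k = 5 + k)
s = -162*sqrt(3) (s = sqrt(12)*(5 - 86) = (2*sqrt(3))*(-81) = -162*sqrt(3) ≈ -280.59)
m = 2033843 - 162*sqrt(3) (m = -162*sqrt(3) - 1*(-2033843) = -162*sqrt(3) + 2033843 = 2033843 - 162*sqrt(3) ≈ 2.0336e+6)
1/m = 1/(2033843 - 162*sqrt(3))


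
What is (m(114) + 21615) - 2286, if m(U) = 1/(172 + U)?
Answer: 5528095/286 ≈ 19329.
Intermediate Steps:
(m(114) + 21615) - 2286 = (1/(172 + 114) + 21615) - 2286 = (1/286 + 21615) - 2286 = 6181891/286 - 2286 = 5528095/286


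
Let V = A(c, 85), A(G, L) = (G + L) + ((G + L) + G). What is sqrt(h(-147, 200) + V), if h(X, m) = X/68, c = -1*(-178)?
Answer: 5*sqrt(32453)/34 ≈ 26.492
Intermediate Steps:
c = 178
h(X, m) = X/68 (h(X, m) = X*(1/68) = X/68)
A(G, L) = 2*L + 3*G (A(G, L) = (G + L) + (L + 2*G) = 2*L + 3*G)
V = 704 (V = 2*85 + 3*178 = 170 + 534 = 704)
sqrt(h(-147, 200) + V) = sqrt((1/68)*(-147) + 704) = sqrt(-147/68 + 704) = sqrt(47725/68) = 5*sqrt(32453)/34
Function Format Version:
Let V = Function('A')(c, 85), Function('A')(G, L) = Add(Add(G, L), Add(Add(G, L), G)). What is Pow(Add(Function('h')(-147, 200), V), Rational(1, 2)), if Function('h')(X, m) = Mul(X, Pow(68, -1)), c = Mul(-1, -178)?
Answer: Mul(Rational(5, 34), Pow(32453, Rational(1, 2))) ≈ 26.492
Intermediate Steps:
c = 178
Function('h')(X, m) = Mul(Rational(1, 68), X) (Function('h')(X, m) = Mul(X, Rational(1, 68)) = Mul(Rational(1, 68), X))
Function('A')(G, L) = Add(Mul(2, L), Mul(3, G)) (Function('A')(G, L) = Add(Add(G, L), Add(L, Mul(2, G))) = Add(Mul(2, L), Mul(3, G)))
V = 704 (V = Add(Mul(2, 85), Mul(3, 178)) = Add(170, 534) = 704)
Pow(Add(Function('h')(-147, 200), V), Rational(1, 2)) = Pow(Add(Mul(Rational(1, 68), -147), 704), Rational(1, 2)) = Pow(Add(Rational(-147, 68), 704), Rational(1, 2)) = Pow(Rational(47725, 68), Rational(1, 2)) = Mul(Rational(5, 34), Pow(32453, Rational(1, 2)))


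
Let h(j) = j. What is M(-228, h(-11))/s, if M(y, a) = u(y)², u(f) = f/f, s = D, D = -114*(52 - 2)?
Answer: -1/5700 ≈ -0.00017544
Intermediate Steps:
D = -5700 (D = -114*50 = -5700)
s = -5700
u(f) = 1
M(y, a) = 1 (M(y, a) = 1² = 1)
M(-228, h(-11))/s = 1/(-5700) = 1*(-1/5700) = -1/5700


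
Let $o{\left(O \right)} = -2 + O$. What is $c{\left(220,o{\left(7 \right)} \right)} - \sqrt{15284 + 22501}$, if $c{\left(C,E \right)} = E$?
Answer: $5 - \sqrt{37785} \approx -189.38$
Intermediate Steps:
$c{\left(220,o{\left(7 \right)} \right)} - \sqrt{15284 + 22501} = \left(-2 + 7\right) - \sqrt{15284 + 22501} = 5 - \sqrt{37785}$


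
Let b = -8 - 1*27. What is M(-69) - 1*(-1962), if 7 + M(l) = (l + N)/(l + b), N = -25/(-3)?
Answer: 23467/12 ≈ 1955.6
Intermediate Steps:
N = 25/3 (N = -25*(-⅓) = 25/3 ≈ 8.3333)
b = -35 (b = -8 - 27 = -35)
M(l) = -7 + (25/3 + l)/(-35 + l) (M(l) = -7 + (l + 25/3)/(l - 35) = -7 + (25/3 + l)/(-35 + l))
M(-69) - 1*(-1962) = 2*(380 - 9*(-69))/(3*(-35 - 69)) - 1*(-1962) = (⅔)*(380 + 621)/(-104) + 1962 = (⅔)*(-1/104)*1001 + 1962 = -77/12 + 1962 = 23467/12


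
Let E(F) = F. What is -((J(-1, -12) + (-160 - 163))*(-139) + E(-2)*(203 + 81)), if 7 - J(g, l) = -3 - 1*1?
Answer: -42800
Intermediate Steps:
J(g, l) = 11 (J(g, l) = 7 - (-3 - 1*1) = 7 - (-3 - 1) = 7 - 1*(-4) = 7 + 4 = 11)
-((J(-1, -12) + (-160 - 163))*(-139) + E(-2)*(203 + 81)) = -((11 + (-160 - 163))*(-139) - 2*(203 + 81)) = -((11 - 323)*(-139) - 2*284) = -(-312*(-139) - 568) = -(43368 - 568) = -1*42800 = -42800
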